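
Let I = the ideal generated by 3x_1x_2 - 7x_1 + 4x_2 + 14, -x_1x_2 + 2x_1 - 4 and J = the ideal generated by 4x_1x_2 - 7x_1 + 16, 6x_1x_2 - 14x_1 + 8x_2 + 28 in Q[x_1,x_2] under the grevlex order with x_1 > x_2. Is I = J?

No, the ideals differ.

Equality of ideals is decidable: compute both reduced Gröbner bases (unique for the ordering) and check whether they agree.
Buchberger on the first generating set:
f_1 = 3x_1x_2 - 7x_1 + 4x_2 + 14, LT = x_1x_2.
f_2 = -x_1x_2 + 2x_1 - 4, LT = x_1x_2.

S(f_1,f_2): lcm = x_1x_2. S = -1/3x_1 + 4/3x_2 + 2/3.
  leading term x_1: no divisor's leading term divides it; move -1/3x_1 to the remainder.
  leading term x_2: no divisor's leading term divides it; move 4/3x_2 to the remainder.
  leading term 1: no divisor's leading term divides it; move 2/3 to the remainder.
  remainder -1/3x_1 + 4/3x_2 + 2/3 ≠ 0; add g_3 = -1/3x_1 + 4/3x_2 + 2/3 to the basis.

S(f_1,g_3): lcm = x_1x_2. S = 4x_2^2 - 7/3x_1 + 10/3x_2 + 14/3.
  leading term x_2^2: no divisor's leading term divides it; move 4x_2^2 to the remainder.
  leading term x_1: subtract (7)·g_3 from -7/3x_1 + 10/3x_2 + 14/3 → -6x_2
  leading term x_2: no divisor's leading term divides it; move -6x_2 to the remainder.
  remainder 4x_2^2 - 6x_2 ≠ 0; add g_4 = 4x_2^2 - 6x_2 to the basis.

S(f_2,g_3): lcm = x_1x_2. S = 4x_2^2 - 2x_1 + 2x_2 + 4.
  leading term x_2^2: subtract (1)·g_4 from 4x_2^2 - 2x_1 + 2x_2 + 4 → -2x_1 + 8x_2 + 4
  leading term x_1: subtract (6)·g_3 from -2x_1 + 8x_2 + 4 → 0
  remainder 0.

S(f_1,g_4): lcm = x_1x_2^2. S = -5/6x_1x_2 + 4/3x_2^2 + 14/3x_2.
  leading term x_1x_2: subtract (-5/18)·f_1 from -5/6x_1x_2 + 4/3x_2^2 + 14/3x_2 → 4/3x_2^2 - 35/18x_1 + 52/9x_2 + 35/9
  leading term x_2^2: subtract (1/3)·g_4 from 4/3x_2^2 - 35/18x_1 + 52/9x_2 + 35/9 → -35/18x_1 + 70/9x_2 + 35/9
  leading term x_1: subtract (35/6)·g_3 from -35/18x_1 + 70/9x_2 + 35/9 → 0
  remainder 0.

S(f_2,g_4): lcm = x_1x_2^2. S = -1/2x_1x_2 + 4x_2.
  leading term x_1x_2: subtract (-1/6)·f_1 from -1/2x_1x_2 + 4x_2 → -7/6x_1 + 14/3x_2 + 7/3
  leading term x_1: subtract (7/2)·g_3 from -7/6x_1 + 14/3x_2 + 7/3 → 0
  remainder 0.

S(g_3,g_4): leading monomials are coprime, so the S-polynomial reduces to 0 (Buchberger's first criterion).
Every S-polynomial of the final basis reduces to 0, so we have a Gröbner basis.
Inter-reduce: drop elements whose leading term is divisible by another's, tail-reduce, and make monic.
Reduced Gröbner basis: {x_2^2 - 3/2x_2, x_1 - 4x_2 - 2}.

Buchberger on the second generating set:
h_1 = 4x_1x_2 - 7x_1 + 16, LT = x_1x_2.
h_2 = 6x_1x_2 - 14x_1 + 8x_2 + 28, LT = x_1x_2.

S(h_1,h_2): lcm = x_1x_2. S = 7/12x_1 - 4/3x_2 - 2/3.
  leading term x_1: no divisor's leading term divides it; move 7/12x_1 to the remainder.
  leading term x_2: no divisor's leading term divides it; move -4/3x_2 to the remainder.
  leading term 1: no divisor's leading term divides it; move -2/3 to the remainder.
  remainder 7/12x_1 - 4/3x_2 - 2/3 ≠ 0; add k_3 = 7/12x_1 - 4/3x_2 - 2/3 to the basis.

S(h_1,k_3): lcm = x_1x_2. S = 16/7x_2^2 - 7/4x_1 + 8/7x_2 + 4.
  leading term x_2^2: no divisor's leading term divides it; move 16/7x_2^2 to the remainder.
  leading term x_1: subtract (-3)·k_3 from -7/4x_1 + 8/7x_2 + 4 → -20/7x_2 + 2
  leading term x_2: no divisor's leading term divides it; move -20/7x_2 to the remainder.
  leading term 1: no divisor's leading term divides it; move 2 to the remainder.
  remainder 16/7x_2^2 - 20/7x_2 + 2 ≠ 0; add k_4 = 16/7x_2^2 - 20/7x_2 + 2 to the basis.

S(h_2,k_3): lcm = x_1x_2. S = 16/7x_2^2 - 7/3x_1 + 52/21x_2 + 14/3.
  leading term x_2^2: subtract (1)·k_4 from 16/7x_2^2 - 7/3x_1 + 52/21x_2 + 14/3 → -7/3x_1 + 16/3x_2 + 8/3
  leading term x_1: subtract (-4)·k_3 from -7/3x_1 + 16/3x_2 + 8/3 → 0
  remainder 0.

S(h_1,k_4): lcm = x_1x_2^2. S = -1/2x_1x_2 - 7/8x_1 + 4x_2.
  leading term x_1x_2: subtract (-1/8)·h_1 from -1/2x_1x_2 - 7/8x_1 + 4x_2 → -7/4x_1 + 4x_2 + 2
  leading term x_1: subtract (-3)·k_3 from -7/4x_1 + 4x_2 + 2 → 0
  remainder 0.

S(h_2,k_4): lcm = x_1x_2^2. S = -13/12x_1x_2 + 4/3x_2^2 - 7/8x_1 + 14/3x_2.
  leading term x_1x_2: subtract (-13/48)·h_1 from -13/12x_1x_2 + 4/3x_2^2 - 7/8x_1 + 14/3x_2 → 4/3x_2^2 - 133/48x_1 + 14/3x_2 + 13/3
  leading term x_2^2: subtract (7/12)·k_4 from 4/3x_2^2 - 133/48x_1 + 14/3x_2 + 13/3 → -133/48x_1 + 19/3x_2 + 19/6
  leading term x_1: subtract (-19/4)·k_3 from -133/48x_1 + 19/3x_2 + 19/6 → 0
  remainder 0.

S(k_3,k_4): leading monomials are coprime, so the S-polynomial reduces to 0 (Buchberger's first criterion).
Every S-polynomial of the final basis reduces to 0, so we have a Gröbner basis.
Inter-reduce: drop elements whose leading term is divisible by another's, tail-reduce, and make monic.
Reduced Gröbner basis: {x_2^2 - 5/4x_2 + 7/8, x_1 - 16/7x_2 - 8/7}.

Since the reduced bases disagree, the two ideals are not the same.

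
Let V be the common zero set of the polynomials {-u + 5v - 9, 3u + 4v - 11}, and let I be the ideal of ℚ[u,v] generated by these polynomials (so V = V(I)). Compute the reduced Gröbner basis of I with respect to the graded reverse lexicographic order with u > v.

f_1 = -u + 5v - 9, LT = u.
f_2 = 3u + 4v - 11, LT = u.

S(f_1,f_2): lcm = u. S = -19/3v + 38/3.
  leading term v: no divisor's leading term divides it; move -19/3v to the remainder.
  leading term 1: no divisor's leading term divides it; move 38/3 to the remainder.
  remainder -19/3v + 38/3 ≠ 0; add g_3 = -19/3v + 38/3 to the basis.

The other S-polynomials (S(f_1,g_3), S(f_2,g_3)) all reduce to 0 modulo the current basis, so we have a Gröbner basis.
Inter-reduce: drop elements whose leading term is divisible by another's, tail-reduce, and make monic.

G = {u - 1, v - 2}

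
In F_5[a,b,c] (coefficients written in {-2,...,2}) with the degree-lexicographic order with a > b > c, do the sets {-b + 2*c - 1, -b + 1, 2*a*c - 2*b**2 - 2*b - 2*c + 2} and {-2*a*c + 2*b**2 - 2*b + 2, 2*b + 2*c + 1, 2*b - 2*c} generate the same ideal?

Equality of ideals is decidable: compute both reduced Gröbner bases (unique for the ordering) and check whether they agree.
Buchberger on the first generating set:
f_1 = -b + 2*c - 1, LT = b.
f_2 = -b + 1, LT = b.
f_3 = 2*a*c - 2*b**2 - 2*b - 2*c + 2, LT = a*c.

S(f_1,f_2): lcm = b. S = -2*c + 2.
  reduce S modulo (f_1, f_2, f_3):
  remainder -2*c + 2 ≠ 0; add g_4 = -2*c + 2 to the basis.

S(f_3,g_4): lcm = a*c. S = -b**2 + a - b - c + 1.
  reduce S modulo (f_1, f_2, f_3, g_4):
  remainder a - 2 ≠ 0; add g_5 = a - 2 to the basis.

The other S-polynomials (S(f_1,f_3), S(f_2,f_3), S(f_1,g_4), S(f_2,g_4), S(f_1,g_5), S(f_2,g_5), S(f_3,g_5), S(g_4,g_5)) all reduce to 0 modulo the current basis, so we have a Gröbner basis.
Inter-reduce: drop elements whose leading term is divisible by another's, tail-reduce, and make monic.
Reduced Gröbner basis: {a - 2, b - 1, c - 1}.

Buchberger on the second generating set:
h_1 = -2*a*c + 2*b**2 - 2*b + 2, LT = a*c.
h_2 = 2*b + 2*c + 1, LT = b.
h_3 = 2*b - 2*c, LT = b.

S(h_2,h_3): lcm = b. S = 2*c - 2.
  reduce S modulo (h_1, h_2, h_3):
  remainder 2*c - 2 ≠ 0; add k_4 = 2*c - 2 to the basis.

S(h_1,k_4): lcm = a*c. S = -b**2 + a + b - 1.
  reduce S modulo (h_1, h_2, h_3, k_4):
  remainder a - 1 ≠ 0; add k_5 = a - 1 to the basis.

The other S-polynomials (S(h_1,h_2), S(h_1,h_3), S(h_2,k_4), S(h_3,k_4), S(h_1,k_5), S(h_2,k_5), S(h_3,k_5), S(k_4,k_5)) all reduce to 0 modulo the current basis, so we have a Gröbner basis.
Inter-reduce: drop elements whose leading term is divisible by another's, tail-reduce, and make monic.
Reduced Gröbner basis: {a - 1, b - 1, c - 1}.

These differ, so the ideals are not equal.

No, the ideals differ.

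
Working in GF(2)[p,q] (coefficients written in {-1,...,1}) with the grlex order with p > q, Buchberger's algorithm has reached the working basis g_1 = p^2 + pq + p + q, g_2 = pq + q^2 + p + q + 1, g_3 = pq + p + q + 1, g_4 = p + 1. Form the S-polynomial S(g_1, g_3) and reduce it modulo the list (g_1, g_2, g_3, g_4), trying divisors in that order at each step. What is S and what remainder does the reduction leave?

S(g_1, g_3) = pq^2 + p^2 + q^2 + p; remainder on division = q^3.

lcm(LM(g_1), LM(g_3)) = p^2q.
S = (lcm/LT(g_1))·g_1 − (lcm/LT(g_3))·g_3 = pq^2 + p^2 + q^2 + p.
Reduce S modulo (g_1, g_2, g_3, g_4) in that order:
  leading term pq^2: subtract (q)·g_2 from pq^2 + p^2 + q^2 + p → q^3 + p^2 + pq + p + q
  leading term q^3: no divisor's leading term divides it; move q^3 to the remainder.
  leading term p^2: subtract (1)·g_1 from p^2 + pq + p + q → 0
The remainder q^3 is nonzero, so it would be added as the next basis element.
An S-polynomial is built so that the two leading terms cancel; whether anything survives reduction is exactly the Gröbner-basis criterion.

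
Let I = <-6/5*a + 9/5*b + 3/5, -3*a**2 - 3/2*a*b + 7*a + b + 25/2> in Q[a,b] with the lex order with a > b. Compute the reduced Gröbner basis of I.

G = {a - 3/2*b - 1/2, b**2 - 25/36*b - 61/36}

f_1 = -6/5*a + 9/5*b + 3/5, LT = a.
f_2 = -3*a**2 - 3/2*a*b + 7*a + b + 25/2, LT = a**2.

S(f_1,f_2): lcm = a**2. S = -2*a*b + 11/6*a + 1/3*b + 25/6.
  leading term a*b: subtract (5/3*b)·f_1 from -2*a*b + 11/6*a + 1/3*b + 25/6 → 11/6*a - 3*b**2 - 2/3*b + 25/6
  leading term a: subtract (-55/36)·f_1 from 11/6*a - 3*b**2 - 2/3*b + 25/6 → -3*b**2 + 25/12*b + 61/12
  leading term b**2: no divisor's leading term divides it; move -3*b**2 to the remainder.
  leading term b: no divisor's leading term divides it; move 25/12*b to the remainder.
  leading term 1: no divisor's leading term divides it; move 61/12 to the remainder.
  remainder -3*b**2 + 25/12*b + 61/12 ≠ 0; add g_3 = -3*b**2 + 25/12*b + 61/12 to the basis.

The other S-polynomials (S(f_1,g_3), S(f_2,g_3)) all reduce to 0 modulo the current basis, so we have a Gröbner basis.
Inter-reduce: drop elements whose leading term is divisible by another's, tail-reduce, and make monic.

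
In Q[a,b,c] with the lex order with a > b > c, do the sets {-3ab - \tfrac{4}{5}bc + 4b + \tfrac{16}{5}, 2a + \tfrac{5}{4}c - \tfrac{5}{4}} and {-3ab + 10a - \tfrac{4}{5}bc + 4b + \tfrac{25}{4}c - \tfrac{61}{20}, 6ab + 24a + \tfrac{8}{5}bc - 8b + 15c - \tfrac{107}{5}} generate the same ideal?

Since reduced Gröbner bases are canonical representatives of ideals under a given ordering, it suffices to compute and compare them.
Buchberger on the first generating set:
f_1 = -3ab - \tfrac{4}{5}bc + 4b + \tfrac{16}{5}, LT = ab.
f_2 = 2a + \tfrac{5}{4}c - \tfrac{5}{4}, LT = a.

S(f_1,f_2): lcm = ab. S = -\tfrac{43}{120}bc - \tfrac{17}{24}b - \tfrac{16}{15}.
  leading term bc: no divisor's leading term divides it; move -\tfrac{43}{120}bc to the remainder.
  leading term b: no divisor's leading term divides it; move -\tfrac{17}{24}b to the remainder.
  leading term 1: no divisor's leading term divides it; move -\tfrac{16}{15} to the remainder.
  remainder -\tfrac{43}{120}bc - \tfrac{17}{24}b - \tfrac{16}{15} ≠ 0; add g_3 = -\tfrac{43}{120}bc - \tfrac{17}{24}b - \tfrac{16}{15} to the basis.

The other S-polynomials (S(f_1,g_3), S(f_2,g_3)) all reduce to 0 modulo the current basis, so we have a Gröbner basis.
Inter-reduce: drop elements whose leading term is divisible by another's, tail-reduce, and make monic.
Reduced Gröbner basis: {a + \tfrac{5}{8}c - \tfrac{5}{8}, bc + \tfrac{85}{43}b + \tfrac{128}{43}}.

Buchberger on the second generating set:
h_1 = -3ab + 10a - \tfrac{4}{5}bc + 4b + \tfrac{25}{4}c - \tfrac{61}{20}, LT = ab.
h_2 = 6ab + 24a + \tfrac{8}{5}bc - 8b + 15c - \tfrac{107}{5}, LT = ab.

S(h_1,h_2): lcm = ab. S = -\tfrac{22}{3}a - \tfrac{55}{12}c + \tfrac{55}{12}.
  leading term a: no divisor's leading term divides it; move -\tfrac{22}{3}a to the remainder.
  leading term c: no divisor's leading term divides it; move -\tfrac{55}{12}c to the remainder.
  leading term 1: no divisor's leading term divides it; move \tfrac{55}{12} to the remainder.
  remainder -\tfrac{22}{3}a - \tfrac{55}{12}c + \tfrac{55}{12} ≠ 0; add k_3 = -\tfrac{22}{3}a - \tfrac{55}{12}c + \tfrac{55}{12} to the basis.

S(h_1,k_3): lcm = ab. S = -\tfrac{10}{3}a - \tfrac{43}{120}bc - \tfrac{17}{24}b - \tfrac{25}{12}c + \tfrac{61}{60}.
  leading term a: subtract (\tfrac{5}{11})·k_3 from -\tfrac{10}{3}a - \tfrac{43}{120}bc - \tfrac{17}{24}b - \tfrac{25}{12}c + \tfrac{61}{60} → -\tfrac{43}{120}bc - \tfrac{17}{24}b - \tfrac{16}{15}
  leading term bc: no divisor's leading term divides it; move -\tfrac{43}{120}bc to the remainder.
  leading term b: no divisor's leading term divides it; move -\tfrac{17}{24}b to the remainder.
  leading term 1: no divisor's leading term divides it; move -\tfrac{16}{15} to the remainder.
  remainder -\tfrac{43}{120}bc - \tfrac{17}{24}b - \tfrac{16}{15} ≠ 0; add k_4 = -\tfrac{43}{120}bc - \tfrac{17}{24}b - \tfrac{16}{15} to the basis.

The other S-polynomials (S(h_2,k_3), S(h_1,k_4), S(h_2,k_4), S(k_3,k_4)) all reduce to 0 modulo the current basis, so we have a Gröbner basis.
Inter-reduce: drop elements whose leading term is divisible by another's, tail-reduce, and make monic.
Reduced Gröbner basis: {a + \tfrac{5}{8}c - \tfrac{5}{8}, bc + \tfrac{85}{43}b + \tfrac{128}{43}}.

These coincide, so the ideals are equal.
The same test decides containment: I ⊆ J iff every generator of I reduces to 0 modulo a Gröbner basis of J.

Yes, the ideals are equal.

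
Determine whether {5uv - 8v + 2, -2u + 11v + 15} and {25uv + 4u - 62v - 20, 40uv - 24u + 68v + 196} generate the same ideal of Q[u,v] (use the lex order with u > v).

Yes, the ideals are equal.

Since reduced Gröbner bases are canonical representatives of ideals under a given ordering, it suffices to compute and compare them.
Buchberger on the first generating set:
f_1 = 5uv - 8v + 2, LT = uv.
f_2 = -2u + 11v + 15, LT = u.

S(f_1,f_2): lcm = uv. S = 11/2v^2 + 59/10v + 2/5.
  leading term v^2: no divisor's leading term divides it; move 11/2v^2 to the remainder.
  leading term v: no divisor's leading term divides it; move 59/10v to the remainder.
  leading term 1: no divisor's leading term divides it; move 2/5 to the remainder.
  remainder 11/2v^2 + 59/10v + 2/5 ≠ 0; add g_3 = 11/2v^2 + 59/10v + 2/5 to the basis.

The other S-polynomials (S(f_1,g_3), S(f_2,g_3)) all reduce to 0 modulo the current basis, so we have a Gröbner basis.
Inter-reduce: drop elements whose leading term is divisible by another's, tail-reduce, and make monic.
Reduced Gröbner basis: {u - 11/2v - 15/2, v^2 + 59/55v + 4/55}.

Buchberger on the second generating set:
h_1 = 25uv + 4u - 62v - 20, LT = uv.
h_2 = 40uv - 24u + 68v + 196, LT = uv.

S(h_1,h_2): lcm = uv. S = 19/25u - 209/50v - 57/10.
  leading term u: no divisor's leading term divides it; move 19/25u to the remainder.
  leading term v: no divisor's leading term divides it; move -209/50v to the remainder.
  leading term 1: no divisor's leading term divides it; move -57/10 to the remainder.
  remainder 19/25u - 209/50v - 57/10 ≠ 0; add k_3 = 19/25u - 209/50v - 57/10 to the basis.

S(h_1,k_3): lcm = uv. S = 4/25u + 11/2v^2 + 251/50v - 4/5.
  leading term u: subtract (4/19)·k_3 from 4/25u + 11/2v^2 + 251/50v - 4/5 → 11/2v^2 + 59/10v + 2/5
  leading term v^2: no divisor's leading term divides it; move 11/2v^2 to the remainder.
  leading term v: no divisor's leading term divides it; move 59/10v to the remainder.
  leading term 1: no divisor's leading term divides it; move 2/5 to the remainder.
  remainder 11/2v^2 + 59/10v + 2/5 ≠ 0; add k_4 = 11/2v^2 + 59/10v + 2/5 to the basis.

The other S-polynomials (S(h_2,k_3), S(h_1,k_4), S(h_2,k_4), S(k_3,k_4)) all reduce to 0 modulo the current basis, so we have a Gröbner basis.
Inter-reduce: drop elements whose leading term is divisible by another's, tail-reduce, and make monic.
Reduced Gröbner basis: {u - 11/2v - 15/2, v^2 + 59/55v + 4/55}.

These coincide, so the ideals are equal.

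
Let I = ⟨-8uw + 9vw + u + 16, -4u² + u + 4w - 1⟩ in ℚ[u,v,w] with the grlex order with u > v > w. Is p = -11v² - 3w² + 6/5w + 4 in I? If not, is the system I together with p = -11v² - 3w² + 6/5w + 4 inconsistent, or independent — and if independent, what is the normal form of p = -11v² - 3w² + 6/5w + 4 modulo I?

First compute the reduced Gröbner basis of I by Buchberger's algorithm.
f_1 = -8uw + 9vw + u + 16, LT = uw.
f_2 = -4u² + u + 4w - 1, LT = u².

S(f_1,f_2): lcm = u²w. S = -9/8uvw - ⅛u² + ¼uw + w² - 2u - ¼w.
  leading term uvw: subtract (9/64v)·f_1 from -9/8uvw - ⅛u² + ¼uw + w² - 2u - ¼w → -81/64v²w - ⅛u² - 9/64uv + ¼uw + w² - 2u - 9/4v - ¼w
  leading term v²w: no divisor's leading term divides it; move -81/64v²w to the remainder.
  leading term u²: subtract (1/32)·f_2 from -⅛u² - 9/64uv + ¼uw + w² - 2u - 9/4v - ¼w → -9/64uv + ¼uw + w² - 65/32u - 9/4v - ⅜w + 1/32
  leading term uv: no divisor's leading term divides it; move -9/64uv to the remainder.
  leading term uw: subtract (-1/32)·f_1 from ¼uw + w² - 65/32u - 9/4v - ⅜w + 1/32 → 9/32vw + w² - 2u - 9/4v - ⅜w + 17/32
  leading term vw: no divisor's leading term divides it; move 9/32vw to the remainder.
  leading term w²: no divisor's leading term divides it; move w² to the remainder.
  leading term u: no divisor's leading term divides it; move -2u to the remainder.
  leading term v: no divisor's leading term divides it; move -9/4v to the remainder.
  leading term w: no divisor's leading term divides it; move -⅜w to the remainder.
  leading term 1: no divisor's leading term divides it; move 17/32 to the remainder.
  remainder -81/64v²w - 9/64uv + 9/32vw + w² - 2u - 9/4v - ⅜w + 17/32 ≠ 0; add h_3 = -81/64v²w - 9/64uv + 9/32vw + w² - 2u - 9/4v - ⅜w + 17/32 to the basis.

The other S-polynomials (S(f_1,h_3), S(f_2,h_3)) all reduce to 0 modulo the current basis, so we have a Gröbner basis.
Inter-reduce: drop elements whose leading term is divisible by another's, tail-reduce, and make monic.
Reduced Gröbner basis: {v²w + 1/9uv - 2/9vw - 64/81w² + 128/81u + 16/9v + 8/27w - 34/81, u² - ¼u - w + ¼, uw - 9/8vw - ⅛u - 2}.
Label its elements g_1 = v²w + 1/9uv - 2/9vw - 64/81w² + 128/81u + 16/9v + 8/27w - 34/81, g_2 = u² - ¼u - w + ¼, g_3 = uw - 9/8vw - ⅛u - 2.

Reduce p = -11v² - 3w² + 6/5w + 4 modulo G:
  leading term v²: no divisor's leading term divides it; move -11v² to the remainder.
  leading term w²: no divisor's leading term divides it; move -3w² to the remainder.
  leading term w: no divisor's leading term divides it; move 6/5w to the remainder.
  leading term 1: no divisor's leading term divides it; move 4 to the remainder.
  normal form = -11v² - 3w² + 6/5w + 4.
The normal form is nonzero, so p ∉ I. Since p minus its normal form lies in I, I + (p) = I + (r) where r = -11v² - 3w² + 6/5w + 4; decide whether this ideal is the whole ring.
Run Buchberger on G together with r (pairs among the g_i already reduce to 0 since G is a Gröbner basis):
g_1 = v²w + 1/9uv - 2/9vw - 64/81w² + 128/81u + 16/9v + 8/27w - 34/81, LT = v²w.
g_2 = u² - ¼u - w + ¼, LT = u².
g_3 = uw - 9/8vw - ⅛u - 2, LT = uw.
r = -11v² - 3w² + 6/5w + 4, LT = v².

S(g_1,r): lcm = v²w. S = -3/11w³ + 1/9uv - 2/9vw - 3034/4455w² + 128/81u + 16/9v + 196/297w - 34/81.
  leading term w³: no divisor's leading term divides it; move -3/11w³ to the remainder.
  leading term uv: no divisor's leading term divides it; move 1/9uv to the remainder.
  leading term vw: no divisor's leading term divides it; move -2/9vw to the remainder.
  leading term w²: no divisor's leading term divides it; move -3034/4455w² to the remainder.
  leading term u: no divisor's leading term divides it; move 128/81u to the remainder.
  leading term v: no divisor's leading term divides it; move 16/9v to the remainder.
  leading term w: no divisor's leading term divides it; move 196/297w to the remainder.
  leading term 1: no divisor's leading term divides it; move -34/81 to the remainder.
  remainder -3/11w³ + 1/9uv - 2/9vw - 3034/4455w² + 128/81u + 16/9v + 196/297w - 34/81 ≠ 0; add m_5 = -3/11w³ + 1/9uv - 2/9vw - 3034/4455w² + 128/81u + 16/9v + 196/297w - 34/81 to the basis.

The other S-polynomials (S(g_1,g_2), S(g_1,g_3), S(g_2,g_3), S(g_2,r), S(g_3,r), S(g_1,m_5), S(g_2,m_5), S(g_3,m_5), S(r,m_5)) all reduce to 0 modulo the current basis, so we have a Gröbner basis.
Inter-reduce: drop elements whose leading term is divisible by another's, tail-reduce, and make monic.
Reduced Gröbner basis: {w³ - 11/27uv + 22/27vw + 3034/1215w² - 1408/243u - 176/27v - 196/81w + 374/243, u² - ¼u - w + ¼, uw - 9/8vw - ⅛u - 2, v² + 3/11w² - 6/55w - 4/11}.
The reduced Gröbner basis of I + (p) is {w³ - 11/27uv + 22/27vw + 3034/1215w² - 1408/243u - 176/27v - 196/81w + 374/243, u² - ¼u - w + ¼, uw - 9/8vw - ⅛u - 2, v² + 3/11w² - 6/55w - 4/11} ≠ {1}, a proper ideal, so the enlarged system stays consistent: p is independent of I, with normal form -11v² - 3w² + 6/5w + 4.

-11v² - 3w² + 6/5w + 4 is independent of I; its normal form modulo I is -11v² - 3w² + 6/5w + 4.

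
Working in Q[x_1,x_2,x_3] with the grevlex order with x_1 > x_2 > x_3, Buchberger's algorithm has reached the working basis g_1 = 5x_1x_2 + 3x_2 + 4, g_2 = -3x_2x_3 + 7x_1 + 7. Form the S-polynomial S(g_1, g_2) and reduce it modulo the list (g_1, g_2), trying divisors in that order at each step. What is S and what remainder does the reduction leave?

S(g_1, g_2) = 7/3x_1^2 + 3/5x_2x_3 + 7/3x_1 + 4/5x_3; remainder on division = 7/3x_1^2 + 56/15x_1 + 4/5x_3 + 7/5.

lcm(LM(g_1), LM(g_2)) = x_1x_2x_3.
S = (lcm/LT(g_1))·g_1 − (lcm/LT(g_2))·g_2 = 7/3x_1^2 + 3/5x_2x_3 + 7/3x_1 + 4/5x_3.
Reduce S modulo (g_1, g_2) in that order:
  leading term x_1^2: no divisor's leading term divides it; move 7/3x_1^2 to the remainder.
  leading term x_2x_3: subtract (-1/5)·g_2 from 3/5x_2x_3 + 7/3x_1 + 4/5x_3 → 56/15x_1 + 4/5x_3 + 7/5
  leading term x_1: no divisor's leading term divides it; move 56/15x_1 to the remainder.
  leading term x_3: no divisor's leading term divides it; move 4/5x_3 to the remainder.
  leading term 1: no divisor's leading term divides it; move 7/5 to the remainder.
The remainder 7/3x_1^2 + 56/15x_1 + 4/5x_3 + 7/5 is nonzero, so it would be added as the next basis element.
An S-polynomial is built so that the two leading terms cancel; whether anything survives reduction is exactly the Gröbner-basis criterion.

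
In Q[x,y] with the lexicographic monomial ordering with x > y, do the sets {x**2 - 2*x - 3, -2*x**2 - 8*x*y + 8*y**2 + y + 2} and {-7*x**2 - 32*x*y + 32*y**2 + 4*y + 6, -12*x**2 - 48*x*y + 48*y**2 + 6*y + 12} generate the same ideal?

Two ideals are equal iff their reduced Gröbner bases coincide (the reduced basis is unique for a fixed ordering).
Buchberger on the first generating set:
f_1 = x**2 - 2*x - 3, LT = x**2.
f_2 = -2*x**2 - 8*x*y + 8*y**2 + y + 2, LT = x**2.

S(f_1,f_2): lcm = x**2. S = -4*x*y - 2*x + 4*y**2 + 1/2*y - 2.
  leading term x*y: no divisor's leading term divides it; move -4*x*y to the remainder.
  leading term x: no divisor's leading term divides it; move -2*x to the remainder.
  leading term y**2: no divisor's leading term divides it; move 4*y**2 to the remainder.
  leading term y: no divisor's leading term divides it; move 1/2*y to the remainder.
  leading term 1: no divisor's leading term divides it; move -2 to the remainder.
  remainder -4*x*y - 2*x + 4*y**2 + 1/2*y - 2 ≠ 0; add g_3 = -4*x*y - 2*x + 4*y**2 + 1/2*y - 2 to the basis.

S(f_1,g_3): lcm = x**2*y. S = -1/2*x**2 + x*y**2 - 15/8*x*y - 1/2*x - 3*y.
  leading term x**2: subtract (-1/2)·f_1 from -1/2*x**2 + x*y**2 - 15/8*x*y - 1/2*x - 3*y → x*y**2 - 15/8*x*y - 3/2*x - 3*y - 3/2
  leading term x*y**2: subtract (-1/4*y)·g_3 from x*y**2 - 15/8*x*y - 3/2*x - 3*y - 3/2 → -19/8*x*y - 3/2*x + y**3 + 1/8*y**2 - 7/2*y - 3/2
  leading term x*y: subtract (19/32)·g_3 from -19/8*x*y - 3/2*x + y**3 + 1/8*y**2 - 7/2*y - 3/2 → -5/16*x + y**3 - 9/4*y**2 - 243/64*y - 5/16
  leading term x: no divisor's leading term divides it; move -5/16*x to the remainder.
  leading term y**3: no divisor's leading term divides it; move y**3 to the remainder.
  leading term y**2: no divisor's leading term divides it; move -9/4*y**2 to the remainder.
  leading term y: no divisor's leading term divides it; move -243/64*y to the remainder.
  leading term 1: no divisor's leading term divides it; move -5/16 to the remainder.
  remainder -5/16*x + y**3 - 9/4*y**2 - 243/64*y - 5/16 ≠ 0; add g_4 = -5/16*x + y**3 - 9/4*y**2 - 243/64*y - 5/16 to the basis.

S(f_1,g_4): lcm = x**2. S = 16/5*x*y**3 - 36/5*x*y**2 - 243/20*x*y - 3*x - 3.
  leading term x*y**3: subtract (-4/5*y**2)·g_3 from 16/5*x*y**3 - 36/5*x*y**2 - 243/20*x*y - 3*x - 3 → -44/5*x*y**2 - 243/20*x*y - 3*x + 16/5*y**4 + 2/5*y**3 - 8/5*y**2 - 3
  leading term x*y**2: subtract (11/5*y)·g_3 from -44/5*x*y**2 - 243/20*x*y - 3*x + 16/5*y**4 + 2/5*y**3 - 8/5*y**2 - 3 → -31/4*x*y - 3*x + 16/5*y**4 - 42/5*y**3 - 27/10*y**2 + 22/5*y - 3
  leading term x*y: subtract (31/16)·g_3 from -31/4*x*y - 3*x + 16/5*y**4 - 42/5*y**3 - 27/10*y**2 + 22/5*y - 3 → 7/8*x + 16/5*y**4 - 42/5*y**3 - 209/20*y**2 + 549/160*y + 7/8
  leading term x: subtract (-14/5)·g_4 from 7/8*x + 16/5*y**4 - 42/5*y**3 - 209/20*y**2 + 549/160*y + 7/8 → 16/5*y**4 - 28/5*y**3 - 67/4*y**2 - 36/5*y
  leading term y**4: no divisor's leading term divides it; move 16/5*y**4 to the remainder.
  leading term y**3: no divisor's leading term divides it; move -28/5*y**3 to the remainder.
  leading term y**2: no divisor's leading term divides it; move -67/4*y**2 to the remainder.
  leading term y: no divisor's leading term divides it; move -36/5*y to the remainder.
  remainder 16/5*y**4 - 28/5*y**3 - 67/4*y**2 - 36/5*y ≠ 0; add g_5 = 16/5*y**4 - 28/5*y**3 - 67/4*y**2 - 36/5*y to the basis.

The other S-polynomials (S(f_2,g_3), S(f_2,g_4), S(g_3,g_4), S(f_1,g_5), S(f_2,g_5), S(g_3,g_5), S(g_4,g_5)) all reduce to 0 modulo the current basis, so we have a Gröbner basis.
Inter-reduce: drop elements whose leading term is divisible by another's, tail-reduce, and make monic.
Reduced Gröbner basis: {x - 16/5*y**3 + 36/5*y**2 + 243/20*y + 1, y**4 - 7/4*y**3 - 335/64*y**2 - 9/4*y}.

Buchberger on the second generating set:
h_1 = -7*x**2 - 32*x*y + 32*y**2 + 4*y + 6, LT = x**2.
h_2 = -12*x**2 - 48*x*y + 48*y**2 + 6*y + 12, LT = x**2.

S(h_1,h_2): lcm = x**2. S = 4/7*x*y - 4/7*y**2 - 1/14*y + 1/7.
  leading term x*y: no divisor's leading term divides it; move 4/7*x*y to the remainder.
  leading term y**2: no divisor's leading term divides it; move -4/7*y**2 to the remainder.
  leading term y: no divisor's leading term divides it; move -1/14*y to the remainder.
  leading term 1: no divisor's leading term divides it; move 1/7 to the remainder.
  remainder 4/7*x*y - 4/7*y**2 - 1/14*y + 1/7 ≠ 0; add k_3 = 4/7*x*y - 4/7*y**2 - 1/14*y + 1/7 to the basis.

S(h_1,k_3): lcm = x**2*y. S = 39/7*x*y**2 + 1/8*x*y - 1/4*x - 32/7*y**3 - 4/7*y**2 - 6/7*y.
  leading term x*y**2: subtract (39/4*y)·k_3 from 39/7*x*y**2 + 1/8*x*y - 1/4*x - 32/7*y**3 - 4/7*y**2 - 6/7*y → 1/8*x*y - 1/4*x + y**3 + 1/8*y**2 - 9/4*y
  leading term x*y: subtract (7/32)·k_3 from 1/8*x*y - 1/4*x + y**3 + 1/8*y**2 - 9/4*y → -1/4*x + y**3 + 1/4*y**2 - 143/64*y - 1/32
  leading term x: no divisor's leading term divides it; move -1/4*x to the remainder.
  leading term y**3: no divisor's leading term divides it; move y**3 to the remainder.
  leading term y**2: no divisor's leading term divides it; move 1/4*y**2 to the remainder.
  leading term y: no divisor's leading term divides it; move -143/64*y to the remainder.
  leading term 1: no divisor's leading term divides it; move -1/32 to the remainder.
  remainder -1/4*x + y**3 + 1/4*y**2 - 143/64*y - 1/32 ≠ 0; add k_4 = -1/4*x + y**3 + 1/4*y**2 - 143/64*y - 1/32 to the basis.

S(h_1,k_4): lcm = x**2. S = 4*x*y**3 + x*y**2 - 489/112*x*y - 1/8*x - 32/7*y**2 - 4/7*y - 6/7.
  leading term x*y**3: subtract (7*y**2)·k_3 from 4*x*y**3 + x*y**2 - 489/112*x*y - 1/8*x - 32/7*y**2 - 4/7*y - 6/7 → x*y**2 - 489/112*x*y - 1/8*x + 4*y**4 + 1/2*y**3 - 39/7*y**2 - 4/7*y - 6/7
  leading term x*y**2: subtract (7/4*y)·k_3 from x*y**2 - 489/112*x*y - 1/8*x + 4*y**4 + 1/2*y**3 - 39/7*y**2 - 4/7*y - 6/7 → -489/112*x*y - 1/8*x + 4*y**4 + 3/2*y**3 - 305/56*y**2 - 23/28*y - 6/7
  leading term x*y: subtract (-489/64)·k_3 from -489/112*x*y - 1/8*x + 4*y**4 + 3/2*y**3 - 305/56*y**2 - 23/28*y - 6/7 → -1/8*x + 4*y**4 + 3/2*y**3 - 157/16*y**2 - 175/128*y + 15/64
  leading term x: subtract (1/2)·k_4 from -1/8*x + 4*y**4 + 3/2*y**3 - 157/16*y**2 - 175/128*y + 15/64 → 4*y**4 + y**3 - 159/16*y**2 - 1/4*y + 1/4
  leading term y**4: no divisor's leading term divides it; move 4*y**4 to the remainder.
  leading term y**3: no divisor's leading term divides it; move y**3 to the remainder.
  leading term y**2: no divisor's leading term divides it; move -159/16*y**2 to the remainder.
  leading term y: no divisor's leading term divides it; move -1/4*y to the remainder.
  leading term 1: no divisor's leading term divides it; move 1/4 to the remainder.
  remainder 4*y**4 + y**3 - 159/16*y**2 - 1/4*y + 1/4 ≠ 0; add k_5 = 4*y**4 + y**3 - 159/16*y**2 - 1/4*y + 1/4 to the basis.

The other S-polynomials (S(h_2,k_3), S(h_2,k_4), S(k_3,k_4), S(h_1,k_5), S(h_2,k_5), S(k_3,k_5), S(k_4,k_5)) all reduce to 0 modulo the current basis, so we have a Gröbner basis.
Inter-reduce: drop elements whose leading term is divisible by another's, tail-reduce, and make monic.
Reduced Gröbner basis: {x - 4*y**3 - y**2 + 143/16*y + 1/8, y**4 + 1/4*y**3 - 159/64*y**2 - 1/16*y + 1/16}.

The bases are distinct; the ideals are different.

No, the ideals differ.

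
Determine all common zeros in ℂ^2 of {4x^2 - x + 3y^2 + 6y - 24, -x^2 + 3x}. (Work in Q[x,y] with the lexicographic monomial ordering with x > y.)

{(0, -4), (0, 2), (3, -1 + sqrt(2)*I), (3, -1 - sqrt(2)*I)}

Compute a lex Gröbner basis by Buchberger's algorithm.
f_1 = 4x^2 - x + 3y^2 + 6y - 24, LT = x^2.
f_2 = -x^2 + 3x, LT = x^2.

S(f_1,f_2): lcm = x^2. S = 11/4x + 3/4y^2 + 3/2y - 6.
  leading term x: no divisor's leading term divides it; move 11/4x to the remainder.
  leading term y^2: no divisor's leading term divides it; move 3/4y^2 to the remainder.
  leading term y: no divisor's leading term divides it; move 3/2y to the remainder.
  leading term 1: no divisor's leading term divides it; move -6 to the remainder.
  remainder 11/4x + 3/4y^2 + 3/2y - 6 ≠ 0; add h_3 = 11/4x + 3/4y^2 + 3/2y - 6 to the basis.

S(f_1,h_3): lcm = x^2. S = -3/11xy^2 - 6/11xy + 85/44x + 3/4y^2 + 3/2y - 6.
  leading term xy^2: subtract (-12/121y^2)·h_3 from -3/11xy^2 - 6/11xy + 85/44x + 3/4y^2 + 3/2y - 6 → -6/11xy + 85/44x + 9/121y^4 + 18/121y^3 + 75/484y^2 + 3/2y - 6
  leading term xy: subtract (-24/121y)·h_3 from -6/11xy + 85/44x + 9/121y^4 + 18/121y^3 + 75/484y^2 + 3/2y - 6 → 85/44x + 9/121y^4 + 36/121y^3 + 219/484y^2 + 75/242y - 6
  leading term x: subtract (85/121)·h_3 from 85/44x + 9/121y^4 + 36/121y^3 + 219/484y^2 + 75/242y - 6 → 9/121y^4 + 36/121y^3 - 9/121y^2 - 90/121y - 216/121
  leading term y^4: no divisor's leading term divides it; move 9/121y^4 to the remainder.
  leading term y^3: no divisor's leading term divides it; move 36/121y^3 to the remainder.
  leading term y^2: no divisor's leading term divides it; move -9/121y^2 to the remainder.
  leading term y: no divisor's leading term divides it; move -90/121y to the remainder.
  leading term 1: no divisor's leading term divides it; move -216/121 to the remainder.
  remainder 9/121y^4 + 36/121y^3 - 9/121y^2 - 90/121y - 216/121 ≠ 0; add h_4 = 9/121y^4 + 36/121y^3 - 9/121y^2 - 90/121y - 216/121 to the basis.

S(f_2,h_3): lcm = x^2. S = -3/11xy^2 - 6/11xy - 9/11x.
  leading term xy^2: subtract (-12/121y^2)·h_3 from -3/11xy^2 - 6/11xy - 9/11x → -6/11xy - 9/11x + 9/121y^4 + 18/121y^3 - 72/121y^2
  leading term xy: subtract (-24/121y)·h_3 from -6/11xy - 9/11x + 9/121y^4 + 18/121y^3 - 72/121y^2 → -9/11x + 9/121y^4 + 36/121y^3 - 36/121y^2 - 144/121y
  leading term x: subtract (-36/121)·h_3 from -9/11x + 9/121y^4 + 36/121y^3 - 36/121y^2 - 144/121y → 9/121y^4 + 36/121y^3 - 9/121y^2 - 90/121y - 216/121
  leading term y^4: subtract (1)·h_4 from 9/121y^4 + 36/121y^3 - 9/121y^2 - 90/121y - 216/121 → 0
  remainder 0.

S(f_1,h_4): leading monomials are coprime, so the S-polynomial reduces to 0 (Buchberger's first criterion).
S(f_2,h_4): leading monomials are coprime, so the S-polynomial reduces to 0 (Buchberger's first criterion).
S(h_3,h_4): leading monomials are coprime, so the S-polynomial reduces to 0 (Buchberger's first criterion).
Every S-polynomial of the final basis reduces to 0, so we have a Gröbner basis.
Inter-reduce: drop elements whose leading term is divisible by another's, tail-reduce, and make monic.
Reduced Gröbner basis: {x + 3/11y^2 + 6/11y - 24/11, y^4 + 4y^3 - y^2 - 10y - 24}.

Elimination: the polynomial y^4 + 4y^3 - y^2 - 10y - 24 lies in the elimination ideal for y, so y ∈ {-4, 2, -1 + sqrt(2)*I, -1 - sqrt(2)*I}. For each such y, the remaining basis elements (now univariate) give the rest of the solution.
  y = -4: the earlier basis element becomes x = 0, giving x = 0 — point (0, -4).
  y = 2: the earlier basis element becomes x = 0, giving x = 0 — point (0, 2).
  y = -1 + sqrt(2)*I: the earlier basis element becomes x - 3 = 0, giving x = 3 — point (3, -1 + sqrt(2)*I).
  y = -1 - sqrt(2)*I: the earlier basis element becomes x - 3 = 0, giving x = 3 — point (3, -1 - sqrt(2)*I).
Substituting each solution back into the original system confirms all equations vanish.
A lex Gröbner basis triangularizes the system, enabling back-substitution.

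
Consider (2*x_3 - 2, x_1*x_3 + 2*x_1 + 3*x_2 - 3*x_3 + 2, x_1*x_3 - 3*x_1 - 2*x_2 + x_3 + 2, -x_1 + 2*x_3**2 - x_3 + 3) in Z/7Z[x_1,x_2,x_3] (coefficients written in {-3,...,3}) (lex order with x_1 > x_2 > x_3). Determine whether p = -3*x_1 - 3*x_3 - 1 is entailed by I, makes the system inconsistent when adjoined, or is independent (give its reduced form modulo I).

Adjoining -3*x_1 - 3*x_3 - 1 makes the ideal the whole ring: the system is inconsistent.

First compute the reduced Gröbner basis of I by Buchberger's algorithm.
f_1 = 2*x_3 - 2, LT = x_3.
f_2 = x_1*x_3 + 2*x_1 + 3*x_2 - 3*x_3 + 2, LT = x_1*x_3.
f_3 = x_1*x_3 - 3*x_1 - 2*x_2 + x_3 + 2, LT = x_1*x_3.
f_4 = -x_1 + 2*x_3**2 - x_3 + 3, LT = x_1.

S(f_1,f_2): lcm = x_1*x_3. S = -3*x_1 - 3*x_2 + 3*x_3 - 2.
  leading term x_1: subtract (3)·f_4 from -3*x_1 - 3*x_2 + 3*x_3 - 2 → -3*x_2 + x_3**2 - x_3 + 3
  leading term x_2: no divisor's leading term divides it; move -3*x_2 to the remainder.
  leading term x_3**2: subtract (-3*x_3)·f_1 from x_3**2 - x_3 + 3 → 3
  leading term 1: no divisor's leading term divides it; move 3 to the remainder.
  remainder -3*x_2 + 3 ≠ 0; add h_5 = -3*x_2 + 3 to the basis.

S(f_1,f_3): lcm = x_1*x_3. S = 2*x_1 + 2*x_2 - x_3 - 2.
  leading term x_1: subtract (-2)·f_4 from 2*x_1 + 2*x_2 - x_3 - 2 → 2*x_2 - 3*x_3**2 - 3*x_3 - 3
  leading term x_2: subtract (-3)·h_5 from 2*x_2 - 3*x_3**2 - 3*x_3 - 3 → -3*x_3**2 - 3*x_3 - 1
  leading term x_3**2: subtract (2*x_3)·f_1 from -3*x_3**2 - 3*x_3 - 1 → x_3 - 1
  leading term x_3: subtract (-3)·f_1 from x_3 - 1 → 0
  remainder 0.

S(f_1,f_4): leading monomials are coprime, so the S-polynomial reduces to 0 (Buchberger's first criterion).
S(f_2,f_3): lcm = x_1*x_3. S = -2*x_1 - 2*x_2 + 3*x_3.
  leading term x_1: subtract (2)·f_4 from -2*x_1 - 2*x_2 + 3*x_3 → -2*x_2 + 3*x_3**2 - 2*x_3 + 1
  leading term x_2: subtract (3)·h_5 from -2*x_2 + 3*x_3**2 - 2*x_3 + 1 → 3*x_3**2 - 2*x_3 - 1
  leading term x_3**2: subtract (-2*x_3)·f_1 from 3*x_3**2 - 2*x_3 - 1 → x_3 - 1
  leading term x_3: subtract (-3)·f_1 from x_3 - 1 → 0
  remainder 0.

S(f_2,f_4): lcm = x_1*x_3. S = 2*x_1 + 3*x_2 + 2*x_3**3 - x_3**2 + 2.
  leading term x_1: subtract (-2)·f_4 from 2*x_1 + 3*x_2 + 2*x_3**3 - x_3**2 + 2 → 3*x_2 + 2*x_3**3 + 3*x_3**2 - 2*x_3 + 1
  leading term x_2: subtract (-1)·h_5 from 3*x_2 + 2*x_3**3 + 3*x_3**2 - 2*x_3 + 1 → 2*x_3**3 + 3*x_3**2 - 2*x_3 - 3
  leading term x_3**3: subtract (x_3**2)·f_1 from 2*x_3**3 + 3*x_3**2 - 2*x_3 - 3 → -2*x_3**2 - 2*x_3 - 3
  leading term x_3**2: subtract (-x_3)·f_1 from -2*x_3**2 - 2*x_3 - 3 → 3*x_3 - 3
  leading term x_3: subtract (-2)·f_1 from 3*x_3 - 3 → 0
  remainder 0.

S(f_3,f_4): lcm = x_1*x_3. S = -3*x_1 - 2*x_2 + 2*x_3**3 - x_3**2 - 3*x_3 + 2.
  leading term x_1: subtract (3)·f_4 from -3*x_1 - 2*x_2 + 2*x_3**3 - x_3**2 - 3*x_3 + 2 → -2*x_2 + 2*x_3**3
  leading term x_2: subtract (3)·h_5 from -2*x_2 + 2*x_3**3 → 2*x_3**3 - 2
  leading term x_3**3: subtract (x_3**2)·f_1 from 2*x_3**3 - 2 → 2*x_3**2 - 2
  leading term x_3**2: subtract (x_3)·f_1 from 2*x_3**2 - 2 → 2*x_3 - 2
  leading term x_3: subtract (1)·f_1 from 2*x_3 - 2 → 0
  remainder 0.

S(f_1,h_5): leading monomials are coprime, so the S-polynomial reduces to 0 (Buchberger's first criterion).
S(f_2,h_5): leading monomials are coprime, so the S-polynomial reduces to 0 (Buchberger's first criterion).
S(f_3,h_5): leading monomials are coprime, so the S-polynomial reduces to 0 (Buchberger's first criterion).
S(f_4,h_5): leading monomials are coprime, so the S-polynomial reduces to 0 (Buchberger's first criterion).
Every S-polynomial of the final basis reduces to 0, so we have a Gröbner basis.
Inter-reduce: drop elements whose leading term is divisible by another's, tail-reduce, and make monic.
Reduced Gröbner basis: {x_1 + 3, x_2 - 1, x_3 - 1}.
Label its elements g_1 = x_1 + 3, g_2 = x_2 - 1, g_3 = x_3 - 1.

Reduce p = -3*x_1 - 3*x_3 - 1 modulo G:
  leading term x_1: subtract (-3)·g_1 from -3*x_1 - 3*x_3 - 1 → -3*x_3 + 1
  leading term x_3: subtract (-3)·g_3 from -3*x_3 + 1 → -2
  leading term 1: no divisor's leading term divides it; move -2 to the remainder.
  normal form = -2.
The normal form is nonzero, so p ∉ I. Since p minus its normal form lies in I, I + (p) = I + (r) where r = -2; decide whether this ideal is the whole ring.
Here r = -2 is a nonzero constant, hence a unit: 1 ∈ I + (p), the Gröbner basis of I + (p) is {1}, and the enlarged system has no common solution — adjoining p is inconsistent.

The remainder on division by a Gröbner basis is unique — it is the normal form.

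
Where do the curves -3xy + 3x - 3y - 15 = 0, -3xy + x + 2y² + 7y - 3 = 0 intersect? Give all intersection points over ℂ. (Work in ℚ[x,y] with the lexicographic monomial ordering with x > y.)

Compute a lex Gröbner basis by Buchberger's algorithm.
f_1 = -3xy + 3x - 3y - 15, LT = xy.
f_2 = -3xy + x + 2y² + 7y - 3, LT = xy.

S(f_1,f_2): lcm = xy. S = -⅔x + ⅔y² + 10/3y + 4.
  leading term x: no divisor's leading term divides it; move -⅔x to the remainder.
  leading term y²: no divisor's leading term divides it; move ⅔y² to the remainder.
  leading term y: no divisor's leading term divides it; move 10/3y to the remainder.
  leading term 1: no divisor's leading term divides it; move 4 to the remainder.
  remainder -⅔x + ⅔y² + 10/3y + 4 ≠ 0; add h_3 = -⅔x + ⅔y² + 10/3y + 4 to the basis.

S(f_1,h_3): lcm = xy. S = -x + y³ + 5y² + 7y + 5.
  leading term x: subtract (3/2)·h_3 from -x + y³ + 5y² + 7y + 5 → y³ + 4y² + 2y - 1
  leading term y³: no divisor's leading term divides it; move y³ to the remainder.
  leading term y²: no divisor's leading term divides it; move 4y² to the remainder.
  leading term y: no divisor's leading term divides it; move 2y to the remainder.
  leading term 1: no divisor's leading term divides it; move -1 to the remainder.
  remainder y³ + 4y² + 2y - 1 ≠ 0; add h_4 = y³ + 4y² + 2y - 1 to the basis.

The other S-polynomials (S(f_2,h_3), S(f_1,h_4), S(f_2,h_4), S(h_3,h_4)) all reduce to 0 modulo the current basis, so we have a Gröbner basis.
Inter-reduce: drop elements whose leading term is divisible by another's, tail-reduce, and make monic.
Reduced Gröbner basis: {x - y² - 5y - 6, y³ + 4y² + 2y - 1}.

From the last basis element, y³ + 4y² + 2y - 1 = 0, so y takes values in {-1, -3/2 + sqrt(13)/2, -sqrt(13)/2 - 3/2}. Each choice, substituted upward through the basis, yields the corresponding point(s) of the solution set.
  y = -1: the earlier basis element becomes x - 2 = 0, giving x = 2 — point (2, -1).
  y = -3/2 + sqrt(13)/2: the earlier basis element becomes x - 4 - sqrt(13) = 0, giving x = sqrt(13) + 4 — point (sqrt(13) + 4, -3/2 + sqrt(13)/2).
  y = -sqrt(13)/2 - 3/2: the earlier basis element becomes x - 4 + sqrt(13) = 0, giving x = 4 - sqrt(13) — point (4 - sqrt(13), -sqrt(13)/2 - 3/2).
Each listed point satisfies every original equation (direct substitution).

{(2, -1), (sqrt(13) + 4, -3/2 + sqrt(13)/2), (4 - sqrt(13), -sqrt(13)/2 - 3/2)}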